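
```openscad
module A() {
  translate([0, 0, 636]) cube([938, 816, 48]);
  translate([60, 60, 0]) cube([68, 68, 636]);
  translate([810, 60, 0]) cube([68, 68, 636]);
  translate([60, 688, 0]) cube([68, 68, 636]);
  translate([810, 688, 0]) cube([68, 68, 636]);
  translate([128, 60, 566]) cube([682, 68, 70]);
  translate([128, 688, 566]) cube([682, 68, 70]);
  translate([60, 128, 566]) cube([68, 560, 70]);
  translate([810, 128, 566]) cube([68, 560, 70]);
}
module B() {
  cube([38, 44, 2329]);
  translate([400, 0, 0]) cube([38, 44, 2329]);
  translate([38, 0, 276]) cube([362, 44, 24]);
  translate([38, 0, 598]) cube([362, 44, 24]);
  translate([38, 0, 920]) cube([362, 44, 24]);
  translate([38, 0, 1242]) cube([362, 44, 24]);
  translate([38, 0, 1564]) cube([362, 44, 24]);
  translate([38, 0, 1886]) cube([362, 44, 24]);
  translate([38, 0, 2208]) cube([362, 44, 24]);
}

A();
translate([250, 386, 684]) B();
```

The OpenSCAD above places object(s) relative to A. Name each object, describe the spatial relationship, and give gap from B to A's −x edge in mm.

A is a table. B is a ladder. The ladder is on top of the table, centred. The gap from the ladder to the table's −x edge is 250 mm.

The ladder's min-x is at 250; the table's min-x is 0; gap = 250 mm.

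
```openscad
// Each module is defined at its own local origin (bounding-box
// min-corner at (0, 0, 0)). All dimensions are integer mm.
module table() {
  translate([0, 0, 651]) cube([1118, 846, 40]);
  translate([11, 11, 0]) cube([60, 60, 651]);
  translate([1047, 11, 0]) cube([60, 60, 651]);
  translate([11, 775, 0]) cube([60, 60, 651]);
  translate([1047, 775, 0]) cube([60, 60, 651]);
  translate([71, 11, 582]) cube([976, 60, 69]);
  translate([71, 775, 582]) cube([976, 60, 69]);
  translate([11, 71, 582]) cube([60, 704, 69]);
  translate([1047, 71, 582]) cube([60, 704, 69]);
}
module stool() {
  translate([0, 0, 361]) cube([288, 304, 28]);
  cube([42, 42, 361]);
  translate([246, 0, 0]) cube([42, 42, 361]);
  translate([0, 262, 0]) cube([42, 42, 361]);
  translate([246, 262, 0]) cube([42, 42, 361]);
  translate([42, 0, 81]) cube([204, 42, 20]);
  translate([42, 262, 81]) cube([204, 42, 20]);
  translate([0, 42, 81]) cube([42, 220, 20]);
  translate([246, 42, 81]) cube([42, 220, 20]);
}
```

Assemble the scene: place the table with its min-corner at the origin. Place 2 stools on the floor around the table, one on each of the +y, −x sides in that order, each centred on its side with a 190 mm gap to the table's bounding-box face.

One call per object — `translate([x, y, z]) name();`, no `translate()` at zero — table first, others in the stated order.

table();
translate([415, 1036, 0]) stool();
translate([-478, 271, 0]) stool();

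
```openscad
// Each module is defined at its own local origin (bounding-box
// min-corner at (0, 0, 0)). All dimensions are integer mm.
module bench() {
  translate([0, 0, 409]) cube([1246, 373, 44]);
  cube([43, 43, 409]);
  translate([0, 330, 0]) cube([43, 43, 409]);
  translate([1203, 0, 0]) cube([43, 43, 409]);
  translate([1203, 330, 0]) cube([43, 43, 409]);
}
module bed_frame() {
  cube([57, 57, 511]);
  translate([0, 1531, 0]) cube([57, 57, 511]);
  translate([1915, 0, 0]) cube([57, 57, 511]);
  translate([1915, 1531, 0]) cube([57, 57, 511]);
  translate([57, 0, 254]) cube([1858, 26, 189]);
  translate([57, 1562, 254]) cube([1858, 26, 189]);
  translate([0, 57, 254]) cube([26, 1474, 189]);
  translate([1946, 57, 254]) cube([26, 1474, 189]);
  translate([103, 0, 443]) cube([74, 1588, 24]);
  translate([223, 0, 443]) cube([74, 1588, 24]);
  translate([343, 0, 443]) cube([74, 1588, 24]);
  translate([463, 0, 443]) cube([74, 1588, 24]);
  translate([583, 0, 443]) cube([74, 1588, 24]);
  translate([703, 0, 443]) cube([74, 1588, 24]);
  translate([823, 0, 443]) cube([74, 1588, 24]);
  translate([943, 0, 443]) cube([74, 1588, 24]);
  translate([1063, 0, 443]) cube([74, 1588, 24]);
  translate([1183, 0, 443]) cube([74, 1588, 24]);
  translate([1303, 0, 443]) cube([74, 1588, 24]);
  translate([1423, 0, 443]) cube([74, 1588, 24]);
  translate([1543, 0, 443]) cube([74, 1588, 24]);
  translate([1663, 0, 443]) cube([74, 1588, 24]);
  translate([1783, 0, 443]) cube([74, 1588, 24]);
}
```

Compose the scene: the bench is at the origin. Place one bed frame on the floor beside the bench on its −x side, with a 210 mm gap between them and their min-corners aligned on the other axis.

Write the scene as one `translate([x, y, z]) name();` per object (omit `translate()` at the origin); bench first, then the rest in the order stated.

bench();
translate([-2182, 0, 0]) bed_frame();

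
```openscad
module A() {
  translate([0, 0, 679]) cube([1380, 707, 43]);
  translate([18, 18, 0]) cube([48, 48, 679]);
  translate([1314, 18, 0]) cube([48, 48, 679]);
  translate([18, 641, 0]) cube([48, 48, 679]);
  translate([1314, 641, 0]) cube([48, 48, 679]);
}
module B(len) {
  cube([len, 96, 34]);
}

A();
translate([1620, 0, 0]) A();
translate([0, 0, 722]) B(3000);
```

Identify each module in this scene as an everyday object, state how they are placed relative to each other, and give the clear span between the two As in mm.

A is a table. B is a beam. A beam spans the tops of two tables. The clear span between the two tables is 240 mm.

Second table starts at x = 1620; first ends at x = 1380; clear span = 1620 − 1380 = 240 mm.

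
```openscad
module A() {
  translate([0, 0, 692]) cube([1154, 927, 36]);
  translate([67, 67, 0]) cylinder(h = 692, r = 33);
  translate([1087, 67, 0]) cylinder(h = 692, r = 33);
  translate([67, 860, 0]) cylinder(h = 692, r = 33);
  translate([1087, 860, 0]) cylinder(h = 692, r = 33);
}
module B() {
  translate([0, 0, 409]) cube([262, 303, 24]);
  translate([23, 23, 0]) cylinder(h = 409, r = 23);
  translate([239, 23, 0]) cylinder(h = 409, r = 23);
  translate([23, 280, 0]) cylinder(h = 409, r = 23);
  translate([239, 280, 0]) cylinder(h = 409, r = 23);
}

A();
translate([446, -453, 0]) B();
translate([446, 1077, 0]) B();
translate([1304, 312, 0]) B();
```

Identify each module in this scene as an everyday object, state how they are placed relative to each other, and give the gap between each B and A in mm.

Each stool's nearest face is 150 mm from the table's bounding box.

A is a table. B is a stool. Three stools sit around the table at the −y, +y, +x sides. The gap between each stool and the table is 150 mm.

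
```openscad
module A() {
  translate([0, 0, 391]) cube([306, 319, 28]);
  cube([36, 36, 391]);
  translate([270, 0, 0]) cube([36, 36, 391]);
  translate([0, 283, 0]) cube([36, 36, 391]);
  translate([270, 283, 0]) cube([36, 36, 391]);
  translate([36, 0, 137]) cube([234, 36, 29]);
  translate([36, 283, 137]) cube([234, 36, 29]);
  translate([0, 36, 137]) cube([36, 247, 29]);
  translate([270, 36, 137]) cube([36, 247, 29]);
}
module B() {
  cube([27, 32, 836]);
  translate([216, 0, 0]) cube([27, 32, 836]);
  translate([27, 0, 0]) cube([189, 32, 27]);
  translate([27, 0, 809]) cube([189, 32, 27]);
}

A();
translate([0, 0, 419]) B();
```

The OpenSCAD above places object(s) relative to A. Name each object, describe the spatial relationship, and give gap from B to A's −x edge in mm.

The picture frame's min-x is at 0; the stool's min-x is 0; gap = 0 mm.

A is a stool. B is a picture frame. The picture frame is on top of the stool. The gap from the picture frame to the stool's −x edge is 0 mm.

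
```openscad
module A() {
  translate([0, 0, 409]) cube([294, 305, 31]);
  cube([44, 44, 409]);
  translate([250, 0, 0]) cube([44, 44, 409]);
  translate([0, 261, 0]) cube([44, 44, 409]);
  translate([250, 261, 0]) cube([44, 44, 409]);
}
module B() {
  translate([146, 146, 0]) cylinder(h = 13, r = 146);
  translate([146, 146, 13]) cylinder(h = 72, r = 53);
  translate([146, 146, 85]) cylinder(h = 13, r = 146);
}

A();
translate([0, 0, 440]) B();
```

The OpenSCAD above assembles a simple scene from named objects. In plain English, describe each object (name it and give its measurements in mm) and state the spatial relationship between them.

A is a simple wooden stool: a rectangular seat 294 mm (x) by 305 mm (y), 31 mm thick, top face at z = 440 mm, on four square legs, each 44×44 mm in cross-section. The legs rest on z = 0, each flush with a corner of the seat.

B is a spool: two coaxial disc flanges of radius 146 mm and thickness 13 mm, joined by a core cylinder of radius 53 mm and height 72 mm. The lower flange rests on z = 0 and the three cylinders share a vertical axis.

The spool is on top of the stool.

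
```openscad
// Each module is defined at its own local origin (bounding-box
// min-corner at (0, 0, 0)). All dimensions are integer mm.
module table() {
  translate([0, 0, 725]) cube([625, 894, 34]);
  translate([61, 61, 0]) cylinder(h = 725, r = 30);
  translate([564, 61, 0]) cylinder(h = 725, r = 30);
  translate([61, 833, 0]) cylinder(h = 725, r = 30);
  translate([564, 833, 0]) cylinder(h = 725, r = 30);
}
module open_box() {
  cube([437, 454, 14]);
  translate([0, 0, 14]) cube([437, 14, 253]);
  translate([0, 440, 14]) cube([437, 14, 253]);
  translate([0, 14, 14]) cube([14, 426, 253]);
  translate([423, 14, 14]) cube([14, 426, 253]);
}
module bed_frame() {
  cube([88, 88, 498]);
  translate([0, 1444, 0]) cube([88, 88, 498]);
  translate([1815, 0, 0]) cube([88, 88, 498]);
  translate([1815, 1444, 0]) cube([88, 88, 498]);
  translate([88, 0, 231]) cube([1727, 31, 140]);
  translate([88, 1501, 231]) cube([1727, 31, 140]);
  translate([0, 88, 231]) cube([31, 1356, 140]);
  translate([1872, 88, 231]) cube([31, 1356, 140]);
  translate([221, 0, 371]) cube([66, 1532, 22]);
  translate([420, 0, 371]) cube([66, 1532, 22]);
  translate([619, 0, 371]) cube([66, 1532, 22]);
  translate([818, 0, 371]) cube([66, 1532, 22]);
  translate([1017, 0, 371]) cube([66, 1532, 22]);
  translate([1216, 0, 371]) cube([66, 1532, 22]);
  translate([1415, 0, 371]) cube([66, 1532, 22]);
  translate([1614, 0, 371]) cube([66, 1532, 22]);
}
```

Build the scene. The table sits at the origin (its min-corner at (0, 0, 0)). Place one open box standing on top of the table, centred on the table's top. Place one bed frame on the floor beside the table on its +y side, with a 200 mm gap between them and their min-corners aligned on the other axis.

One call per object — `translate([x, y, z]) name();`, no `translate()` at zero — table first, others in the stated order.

table();
translate([94, 220, 759]) open_box();
translate([0, 1094, 0]) bed_frame();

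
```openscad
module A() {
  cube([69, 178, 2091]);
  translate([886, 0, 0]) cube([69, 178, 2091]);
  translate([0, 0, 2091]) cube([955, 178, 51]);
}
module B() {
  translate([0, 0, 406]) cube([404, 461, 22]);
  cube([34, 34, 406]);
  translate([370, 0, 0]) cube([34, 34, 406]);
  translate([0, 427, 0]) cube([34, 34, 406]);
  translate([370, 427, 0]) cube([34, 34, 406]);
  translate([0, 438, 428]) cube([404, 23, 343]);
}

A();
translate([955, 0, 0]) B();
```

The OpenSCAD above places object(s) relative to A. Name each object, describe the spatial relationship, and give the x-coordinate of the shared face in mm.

The door frame's +x face and the chair's −x face are both at x = 955 mm.

A is a door frame. B is a chair. The chair is against the door frame's +x side, with their −y faces flush. The x-coordinate of the shared face is 955 mm.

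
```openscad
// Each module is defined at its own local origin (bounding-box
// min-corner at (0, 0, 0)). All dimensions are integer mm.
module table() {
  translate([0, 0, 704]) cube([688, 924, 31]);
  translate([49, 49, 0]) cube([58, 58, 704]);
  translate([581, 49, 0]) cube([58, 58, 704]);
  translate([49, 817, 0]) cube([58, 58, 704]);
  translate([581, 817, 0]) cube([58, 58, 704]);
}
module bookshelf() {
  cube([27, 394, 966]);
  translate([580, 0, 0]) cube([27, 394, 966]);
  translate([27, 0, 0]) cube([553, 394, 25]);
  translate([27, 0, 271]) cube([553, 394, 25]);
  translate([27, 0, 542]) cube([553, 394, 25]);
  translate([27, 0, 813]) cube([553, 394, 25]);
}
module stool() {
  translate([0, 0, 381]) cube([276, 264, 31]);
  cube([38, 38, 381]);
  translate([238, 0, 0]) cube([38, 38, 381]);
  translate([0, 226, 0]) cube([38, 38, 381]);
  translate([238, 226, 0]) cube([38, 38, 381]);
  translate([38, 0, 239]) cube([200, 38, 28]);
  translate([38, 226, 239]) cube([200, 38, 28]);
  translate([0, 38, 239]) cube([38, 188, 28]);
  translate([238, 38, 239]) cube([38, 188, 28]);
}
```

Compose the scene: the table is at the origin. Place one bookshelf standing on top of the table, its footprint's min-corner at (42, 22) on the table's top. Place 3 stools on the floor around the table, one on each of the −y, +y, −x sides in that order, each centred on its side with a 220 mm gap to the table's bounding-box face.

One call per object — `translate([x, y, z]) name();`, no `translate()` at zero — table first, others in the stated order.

table();
translate([42, 22, 735]) bookshelf();
translate([206, -484, 0]) stool();
translate([206, 1144, 0]) stool();
translate([-496, 330, 0]) stool();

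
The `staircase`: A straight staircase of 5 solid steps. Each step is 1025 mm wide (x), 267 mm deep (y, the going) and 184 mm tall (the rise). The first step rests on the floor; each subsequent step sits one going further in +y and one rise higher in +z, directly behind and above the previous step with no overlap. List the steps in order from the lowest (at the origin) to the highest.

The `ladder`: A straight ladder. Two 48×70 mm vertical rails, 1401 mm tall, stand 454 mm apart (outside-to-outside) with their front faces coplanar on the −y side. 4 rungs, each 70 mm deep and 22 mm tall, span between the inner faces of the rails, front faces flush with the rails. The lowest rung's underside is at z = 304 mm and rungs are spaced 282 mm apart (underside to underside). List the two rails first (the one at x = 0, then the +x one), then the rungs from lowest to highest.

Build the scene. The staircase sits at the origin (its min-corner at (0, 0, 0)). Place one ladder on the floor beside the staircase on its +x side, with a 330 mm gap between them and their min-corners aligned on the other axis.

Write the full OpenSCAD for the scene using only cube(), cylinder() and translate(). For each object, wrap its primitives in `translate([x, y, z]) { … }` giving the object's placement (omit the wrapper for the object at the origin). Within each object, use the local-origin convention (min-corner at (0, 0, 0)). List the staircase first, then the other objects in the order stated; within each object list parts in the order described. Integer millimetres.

cube([1025, 267, 184]);
translate([0, 267, 184]) cube([1025, 267, 184]);
translate([0, 534, 368]) cube([1025, 267, 184]);
translate([0, 801, 552]) cube([1025, 267, 184]);
translate([0, 1068, 736]) cube([1025, 267, 184]);
translate([1355, 0, 0]) {
  cube([48, 70, 1401]);
  translate([406, 0, 0]) cube([48, 70, 1401]);
  translate([48, 0, 304]) cube([358, 70, 22]);
  translate([48, 0, 586]) cube([358, 70, 22]);
  translate([48, 0, 868]) cube([358, 70, 22]);
  translate([48, 0, 1150]) cube([358, 70, 22]);
}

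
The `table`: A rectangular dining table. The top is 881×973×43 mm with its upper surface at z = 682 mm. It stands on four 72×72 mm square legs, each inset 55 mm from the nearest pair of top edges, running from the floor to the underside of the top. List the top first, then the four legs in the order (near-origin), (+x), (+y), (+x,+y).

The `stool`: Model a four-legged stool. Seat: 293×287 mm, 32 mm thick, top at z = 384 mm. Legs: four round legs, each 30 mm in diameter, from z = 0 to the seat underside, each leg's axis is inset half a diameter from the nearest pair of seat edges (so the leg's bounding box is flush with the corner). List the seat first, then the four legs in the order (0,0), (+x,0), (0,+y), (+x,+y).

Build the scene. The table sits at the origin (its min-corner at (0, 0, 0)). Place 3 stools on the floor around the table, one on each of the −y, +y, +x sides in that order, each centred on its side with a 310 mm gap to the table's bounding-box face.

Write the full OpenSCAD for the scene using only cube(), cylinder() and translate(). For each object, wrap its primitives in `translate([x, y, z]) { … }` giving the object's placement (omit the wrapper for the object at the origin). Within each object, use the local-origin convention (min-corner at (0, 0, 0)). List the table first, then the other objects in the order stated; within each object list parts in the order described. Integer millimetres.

translate([0, 0, 639]) cube([881, 973, 43]);
translate([55, 55, 0]) cube([72, 72, 639]);
translate([754, 55, 0]) cube([72, 72, 639]);
translate([55, 846, 0]) cube([72, 72, 639]);
translate([754, 846, 0]) cube([72, 72, 639]);
translate([294, -597, 0]) {
  translate([0, 0, 352]) cube([293, 287, 32]);
  translate([15, 15, 0]) cylinder(h = 352, r = 15);
  translate([278, 15, 0]) cylinder(h = 352, r = 15);
  translate([15, 272, 0]) cylinder(h = 352, r = 15);
  translate([278, 272, 0]) cylinder(h = 352, r = 15);
}
translate([294, 1283, 0]) {
  translate([0, 0, 352]) cube([293, 287, 32]);
  translate([15, 15, 0]) cylinder(h = 352, r = 15);
  translate([278, 15, 0]) cylinder(h = 352, r = 15);
  translate([15, 272, 0]) cylinder(h = 352, r = 15);
  translate([278, 272, 0]) cylinder(h = 352, r = 15);
}
translate([1191, 343, 0]) {
  translate([0, 0, 352]) cube([293, 287, 32]);
  translate([15, 15, 0]) cylinder(h = 352, r = 15);
  translate([278, 15, 0]) cylinder(h = 352, r = 15);
  translate([15, 272, 0]) cylinder(h = 352, r = 15);
  translate([278, 272, 0]) cylinder(h = 352, r = 15);
}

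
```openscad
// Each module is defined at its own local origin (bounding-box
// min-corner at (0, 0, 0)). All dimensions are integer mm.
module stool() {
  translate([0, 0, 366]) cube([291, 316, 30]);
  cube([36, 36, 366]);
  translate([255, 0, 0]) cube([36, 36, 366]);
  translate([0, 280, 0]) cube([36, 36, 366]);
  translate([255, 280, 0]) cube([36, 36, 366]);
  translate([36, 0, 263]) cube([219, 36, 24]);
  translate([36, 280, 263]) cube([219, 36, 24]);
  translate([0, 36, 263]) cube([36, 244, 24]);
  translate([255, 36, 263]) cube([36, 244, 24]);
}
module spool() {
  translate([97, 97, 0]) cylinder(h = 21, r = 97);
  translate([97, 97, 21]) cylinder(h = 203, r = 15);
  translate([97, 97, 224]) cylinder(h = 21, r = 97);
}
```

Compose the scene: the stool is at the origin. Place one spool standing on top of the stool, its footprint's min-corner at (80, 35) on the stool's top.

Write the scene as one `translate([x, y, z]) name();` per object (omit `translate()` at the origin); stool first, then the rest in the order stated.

stool();
translate([80, 35, 396]) spool();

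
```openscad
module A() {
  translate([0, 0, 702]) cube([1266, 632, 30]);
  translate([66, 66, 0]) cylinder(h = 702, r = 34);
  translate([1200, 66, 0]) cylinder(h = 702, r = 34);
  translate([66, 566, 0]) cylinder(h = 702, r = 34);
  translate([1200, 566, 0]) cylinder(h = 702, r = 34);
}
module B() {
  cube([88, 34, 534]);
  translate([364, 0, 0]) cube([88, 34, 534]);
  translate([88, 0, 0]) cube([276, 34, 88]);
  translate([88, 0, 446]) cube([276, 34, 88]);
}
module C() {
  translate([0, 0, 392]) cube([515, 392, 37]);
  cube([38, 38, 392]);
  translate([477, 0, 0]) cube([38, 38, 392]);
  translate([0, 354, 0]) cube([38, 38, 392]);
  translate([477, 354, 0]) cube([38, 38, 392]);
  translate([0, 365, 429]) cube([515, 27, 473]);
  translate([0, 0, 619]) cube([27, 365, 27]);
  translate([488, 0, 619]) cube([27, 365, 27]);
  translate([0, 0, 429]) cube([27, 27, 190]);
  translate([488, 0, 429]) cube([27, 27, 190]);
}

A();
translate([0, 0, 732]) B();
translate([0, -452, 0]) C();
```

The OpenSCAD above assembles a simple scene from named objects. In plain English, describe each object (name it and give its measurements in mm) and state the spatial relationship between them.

A is a table: top 1266 mm (x) × 632 mm (y), 30 mm thick, upper face at z = 732 mm, on four round legs of 68 mm diameter, each leg's bounding box inset 32 mm from the nearest pair of top edges, running from z = 0 to the bottom of the top.

B is a picture frame with a 276×358 mm rectangular opening (x by z) and a uniform 88 mm border on every side. Frame depth is 34 mm along y. It is built from two vertical stiles running the full outside height and two horizontal rails spanning the gap between the stiles.

C is a chair. The seat is a 515×392×37 mm slab with its top at z = 429 mm, on four 38×38 mm corner legs (flush with the seat edges, standing on z = 0). A flat backrest 27 mm thick, 473 mm tall, spans the full seat width and rises from the seat top along its +y edge, rear face flush with the rear of the seat. Two armrests of 27×27 mm section run along each side from the seat's front edge to the front of the backrest, top faces 217 mm above the seat top and outer faces flush with the seat's x-edges; a 27×27 mm post under the front of each armrest stands on the seat at the front corner.

The picture frame is on top of the table. The chair is on the floor beside the table on its −y side.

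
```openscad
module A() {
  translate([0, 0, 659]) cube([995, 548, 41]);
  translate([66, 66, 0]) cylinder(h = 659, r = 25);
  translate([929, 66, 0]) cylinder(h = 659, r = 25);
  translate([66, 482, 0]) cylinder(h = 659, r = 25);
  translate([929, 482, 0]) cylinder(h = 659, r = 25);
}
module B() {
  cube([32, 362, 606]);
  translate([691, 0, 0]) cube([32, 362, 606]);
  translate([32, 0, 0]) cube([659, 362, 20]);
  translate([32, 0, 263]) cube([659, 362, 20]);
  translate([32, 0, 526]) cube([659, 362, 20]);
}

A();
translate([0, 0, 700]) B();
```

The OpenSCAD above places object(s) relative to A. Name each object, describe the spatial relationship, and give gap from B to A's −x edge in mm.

A is a table. B is a bookshelf. The bookshelf is on top of the table. The gap from the bookshelf to the table's −x edge is 0 mm.

The bookshelf's min-x is at 0; the table's min-x is 0; gap = 0 mm.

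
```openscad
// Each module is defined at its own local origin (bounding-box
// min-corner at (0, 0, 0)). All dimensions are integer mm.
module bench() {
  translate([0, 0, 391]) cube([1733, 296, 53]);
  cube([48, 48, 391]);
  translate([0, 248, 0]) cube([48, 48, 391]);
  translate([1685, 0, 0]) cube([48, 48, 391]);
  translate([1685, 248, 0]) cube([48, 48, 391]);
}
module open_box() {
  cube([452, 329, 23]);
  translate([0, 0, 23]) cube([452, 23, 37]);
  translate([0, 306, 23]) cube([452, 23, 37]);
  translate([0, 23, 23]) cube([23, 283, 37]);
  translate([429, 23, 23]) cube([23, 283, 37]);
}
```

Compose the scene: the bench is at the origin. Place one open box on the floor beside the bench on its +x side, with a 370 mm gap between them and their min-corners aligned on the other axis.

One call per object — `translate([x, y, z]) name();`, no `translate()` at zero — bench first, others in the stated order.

bench();
translate([2103, 0, 0]) open_box();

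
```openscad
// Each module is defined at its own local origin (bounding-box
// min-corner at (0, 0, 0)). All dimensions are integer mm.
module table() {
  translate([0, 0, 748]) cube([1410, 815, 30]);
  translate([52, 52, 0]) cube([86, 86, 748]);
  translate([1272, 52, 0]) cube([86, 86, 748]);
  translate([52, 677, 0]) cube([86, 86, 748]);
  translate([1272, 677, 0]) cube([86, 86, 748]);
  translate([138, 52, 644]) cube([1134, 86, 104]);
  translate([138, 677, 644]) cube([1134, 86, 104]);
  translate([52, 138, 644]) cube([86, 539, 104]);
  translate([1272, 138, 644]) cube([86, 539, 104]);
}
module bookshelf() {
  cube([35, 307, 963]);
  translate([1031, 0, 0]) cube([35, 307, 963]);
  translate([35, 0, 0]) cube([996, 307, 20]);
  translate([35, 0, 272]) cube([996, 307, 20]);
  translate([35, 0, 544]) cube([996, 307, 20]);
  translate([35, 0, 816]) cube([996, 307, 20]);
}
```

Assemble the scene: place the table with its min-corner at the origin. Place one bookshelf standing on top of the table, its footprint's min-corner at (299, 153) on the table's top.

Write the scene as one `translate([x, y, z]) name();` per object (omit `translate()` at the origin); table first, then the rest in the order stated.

table();
translate([299, 153, 778]) bookshelf();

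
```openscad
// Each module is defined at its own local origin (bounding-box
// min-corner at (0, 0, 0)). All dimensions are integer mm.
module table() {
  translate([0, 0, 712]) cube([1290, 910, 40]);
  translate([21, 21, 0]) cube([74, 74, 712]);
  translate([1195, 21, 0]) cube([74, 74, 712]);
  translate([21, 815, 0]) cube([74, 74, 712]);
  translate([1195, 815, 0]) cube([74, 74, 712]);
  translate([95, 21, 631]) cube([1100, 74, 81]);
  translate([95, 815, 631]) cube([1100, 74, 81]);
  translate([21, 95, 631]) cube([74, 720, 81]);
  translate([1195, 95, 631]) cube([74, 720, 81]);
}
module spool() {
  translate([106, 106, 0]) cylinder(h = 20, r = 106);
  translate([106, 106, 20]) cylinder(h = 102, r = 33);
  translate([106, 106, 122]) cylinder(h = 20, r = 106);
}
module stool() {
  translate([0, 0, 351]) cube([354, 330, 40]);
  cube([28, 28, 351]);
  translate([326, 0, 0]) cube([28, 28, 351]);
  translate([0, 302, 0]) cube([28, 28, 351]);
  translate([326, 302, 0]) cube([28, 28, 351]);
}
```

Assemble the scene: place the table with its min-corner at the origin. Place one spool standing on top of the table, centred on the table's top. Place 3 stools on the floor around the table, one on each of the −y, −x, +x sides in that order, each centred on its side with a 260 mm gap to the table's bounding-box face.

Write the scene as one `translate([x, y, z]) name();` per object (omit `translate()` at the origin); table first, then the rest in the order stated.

table();
translate([539, 349, 752]) spool();
translate([468, -590, 0]) stool();
translate([-614, 290, 0]) stool();
translate([1550, 290, 0]) stool();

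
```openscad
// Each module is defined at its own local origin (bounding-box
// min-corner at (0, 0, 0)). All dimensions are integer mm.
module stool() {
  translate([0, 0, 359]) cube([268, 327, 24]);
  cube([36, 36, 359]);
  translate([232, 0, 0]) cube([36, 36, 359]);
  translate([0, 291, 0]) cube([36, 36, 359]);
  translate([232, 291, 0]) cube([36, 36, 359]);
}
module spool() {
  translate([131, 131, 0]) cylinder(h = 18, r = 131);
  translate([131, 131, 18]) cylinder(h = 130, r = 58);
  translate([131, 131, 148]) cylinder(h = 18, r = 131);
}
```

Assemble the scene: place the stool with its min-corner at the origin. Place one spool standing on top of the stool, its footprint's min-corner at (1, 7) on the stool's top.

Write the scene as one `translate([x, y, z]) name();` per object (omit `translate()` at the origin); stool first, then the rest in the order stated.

stool();
translate([1, 7, 383]) spool();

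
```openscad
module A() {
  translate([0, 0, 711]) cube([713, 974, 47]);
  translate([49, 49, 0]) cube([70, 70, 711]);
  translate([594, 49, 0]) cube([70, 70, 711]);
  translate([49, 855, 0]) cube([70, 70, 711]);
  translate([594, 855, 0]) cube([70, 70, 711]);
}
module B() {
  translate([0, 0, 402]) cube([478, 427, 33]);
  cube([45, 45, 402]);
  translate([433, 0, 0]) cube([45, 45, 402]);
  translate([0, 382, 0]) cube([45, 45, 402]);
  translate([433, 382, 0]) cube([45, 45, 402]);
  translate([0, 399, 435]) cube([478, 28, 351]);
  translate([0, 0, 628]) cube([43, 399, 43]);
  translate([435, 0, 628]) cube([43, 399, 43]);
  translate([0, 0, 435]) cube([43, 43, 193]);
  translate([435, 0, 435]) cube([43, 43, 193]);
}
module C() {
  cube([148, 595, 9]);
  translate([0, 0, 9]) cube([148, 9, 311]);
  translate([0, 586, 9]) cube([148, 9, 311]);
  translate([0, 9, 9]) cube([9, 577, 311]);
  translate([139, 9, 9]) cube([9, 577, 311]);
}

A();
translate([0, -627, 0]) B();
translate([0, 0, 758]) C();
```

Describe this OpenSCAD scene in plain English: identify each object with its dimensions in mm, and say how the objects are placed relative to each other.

A is a table: top 713 mm (x) × 974 mm (y), 47 mm thick, upper face at z = 758 mm, on four 70×70 mm square legs, each inset 49 mm from the nearest pair of top edges, running from z = 0 to the bottom of the top.

B is a chair. The seat is a 478×427×33 mm slab with its top at z = 435 mm, on four 45×45 mm corner legs (flush with the seat edges, standing on z = 0). A flat backrest 28 mm thick, 351 mm tall, spans the full seat width and rises from the seat top along its +y edge, rear face flush with the rear of the seat. Two armrests of 43×43 mm section run along each side from the seat's front edge to the front of the backrest, top faces 236 mm above the seat top and outer faces flush with the seat's x-edges; a 43×43 mm post under the front of each armrest stands on the seat at the front corner.

C is an open-topped rectangular box: outside dimensions 148×595×320 mm, with a uniform wall and base thickness of 9 mm. The base is a full 148×595 slab on the floor; four walls sit on top of the base. The front and back walls (the −y and +y sides) span the full width; the two side walls fit between them.

The chair is on the floor beside the table on its −y side. The open box is on top of the table.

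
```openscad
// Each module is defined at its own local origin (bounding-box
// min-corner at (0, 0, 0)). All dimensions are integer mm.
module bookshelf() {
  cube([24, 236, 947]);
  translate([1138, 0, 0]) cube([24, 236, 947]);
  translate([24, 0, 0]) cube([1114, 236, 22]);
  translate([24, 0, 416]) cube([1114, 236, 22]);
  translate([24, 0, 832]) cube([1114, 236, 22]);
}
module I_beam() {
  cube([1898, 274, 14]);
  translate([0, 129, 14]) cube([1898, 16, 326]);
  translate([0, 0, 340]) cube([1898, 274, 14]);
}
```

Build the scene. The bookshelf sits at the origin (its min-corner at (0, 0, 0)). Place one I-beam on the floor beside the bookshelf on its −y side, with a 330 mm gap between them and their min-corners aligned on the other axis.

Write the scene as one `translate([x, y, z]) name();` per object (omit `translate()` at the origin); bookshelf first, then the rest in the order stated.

bookshelf();
translate([0, -604, 0]) I_beam();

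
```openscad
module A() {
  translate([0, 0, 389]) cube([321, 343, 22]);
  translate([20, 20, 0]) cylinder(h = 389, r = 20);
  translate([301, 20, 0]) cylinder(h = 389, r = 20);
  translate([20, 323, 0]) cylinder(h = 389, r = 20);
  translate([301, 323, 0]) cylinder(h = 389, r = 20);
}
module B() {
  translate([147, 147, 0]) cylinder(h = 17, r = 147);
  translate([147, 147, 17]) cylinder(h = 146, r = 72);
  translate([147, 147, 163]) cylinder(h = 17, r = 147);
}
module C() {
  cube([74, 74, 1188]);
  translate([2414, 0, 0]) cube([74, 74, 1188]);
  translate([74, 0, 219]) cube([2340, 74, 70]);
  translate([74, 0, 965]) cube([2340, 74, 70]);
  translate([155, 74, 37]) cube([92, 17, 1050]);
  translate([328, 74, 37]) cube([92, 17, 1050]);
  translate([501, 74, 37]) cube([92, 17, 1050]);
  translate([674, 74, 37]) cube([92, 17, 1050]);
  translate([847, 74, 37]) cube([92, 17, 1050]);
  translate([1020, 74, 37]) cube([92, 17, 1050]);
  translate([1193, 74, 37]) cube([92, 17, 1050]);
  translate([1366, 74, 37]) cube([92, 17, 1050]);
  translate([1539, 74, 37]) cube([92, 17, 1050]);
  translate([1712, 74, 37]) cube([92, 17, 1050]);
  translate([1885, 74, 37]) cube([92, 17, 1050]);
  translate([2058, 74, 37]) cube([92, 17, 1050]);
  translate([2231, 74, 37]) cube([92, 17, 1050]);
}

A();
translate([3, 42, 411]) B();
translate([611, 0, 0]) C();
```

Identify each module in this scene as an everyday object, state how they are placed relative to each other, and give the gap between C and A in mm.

A is a stool. B is a spool. C is a fence section. The spool is on top of the stool. The fence section is on the floor beside the stool on its +x side. The gap between the fence section and the stool is 290 mm.

The fence section's nearest face is 290 mm from the stool's +x face.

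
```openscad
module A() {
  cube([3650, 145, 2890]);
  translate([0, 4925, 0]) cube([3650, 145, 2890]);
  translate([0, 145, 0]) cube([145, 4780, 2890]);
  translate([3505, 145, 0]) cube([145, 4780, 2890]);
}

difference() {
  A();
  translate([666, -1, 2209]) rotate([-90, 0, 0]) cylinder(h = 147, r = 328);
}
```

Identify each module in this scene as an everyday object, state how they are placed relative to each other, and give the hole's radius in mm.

A is a house frame. The house frame has a circular hole through its front wall. The hole's radius is 328 mm.

The subtracted cylinder has r = 328 mm.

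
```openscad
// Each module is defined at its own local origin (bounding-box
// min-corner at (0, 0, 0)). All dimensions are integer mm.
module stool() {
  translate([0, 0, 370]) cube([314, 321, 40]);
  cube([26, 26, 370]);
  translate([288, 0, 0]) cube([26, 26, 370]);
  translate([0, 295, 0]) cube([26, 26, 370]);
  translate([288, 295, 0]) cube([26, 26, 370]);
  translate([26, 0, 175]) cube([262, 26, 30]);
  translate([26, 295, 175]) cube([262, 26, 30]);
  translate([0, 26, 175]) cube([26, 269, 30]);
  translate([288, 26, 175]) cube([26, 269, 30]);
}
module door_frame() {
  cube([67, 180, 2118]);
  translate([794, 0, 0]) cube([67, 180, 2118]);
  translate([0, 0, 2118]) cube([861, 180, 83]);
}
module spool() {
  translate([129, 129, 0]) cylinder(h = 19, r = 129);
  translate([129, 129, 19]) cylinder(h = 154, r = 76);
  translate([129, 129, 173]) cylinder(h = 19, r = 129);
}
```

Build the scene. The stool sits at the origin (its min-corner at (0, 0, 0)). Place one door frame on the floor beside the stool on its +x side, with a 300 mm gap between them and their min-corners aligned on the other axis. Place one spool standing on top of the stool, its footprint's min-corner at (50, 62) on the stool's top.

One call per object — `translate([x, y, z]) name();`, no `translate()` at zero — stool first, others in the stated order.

stool();
translate([614, 0, 0]) door_frame();
translate([50, 62, 410]) spool();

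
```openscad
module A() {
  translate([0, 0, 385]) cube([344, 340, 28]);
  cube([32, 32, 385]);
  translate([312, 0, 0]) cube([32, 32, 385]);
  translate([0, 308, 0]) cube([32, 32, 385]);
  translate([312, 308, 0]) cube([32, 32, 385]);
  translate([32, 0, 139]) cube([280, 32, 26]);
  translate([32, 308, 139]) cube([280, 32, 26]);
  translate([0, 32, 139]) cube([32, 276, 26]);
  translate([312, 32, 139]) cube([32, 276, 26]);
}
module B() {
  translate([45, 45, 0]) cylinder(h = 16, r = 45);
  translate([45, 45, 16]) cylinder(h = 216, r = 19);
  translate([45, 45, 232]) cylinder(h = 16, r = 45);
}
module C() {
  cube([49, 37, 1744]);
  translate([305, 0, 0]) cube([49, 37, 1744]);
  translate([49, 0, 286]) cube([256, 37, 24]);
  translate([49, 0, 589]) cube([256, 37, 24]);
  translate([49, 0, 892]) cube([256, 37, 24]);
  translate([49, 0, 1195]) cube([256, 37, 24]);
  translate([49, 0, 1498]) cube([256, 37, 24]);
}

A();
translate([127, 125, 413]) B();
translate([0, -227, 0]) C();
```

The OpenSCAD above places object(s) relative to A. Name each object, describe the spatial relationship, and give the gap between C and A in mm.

The ladder's nearest face is 190 mm from the stool's −y face.

A is a stool. B is a spool. C is a ladder. The spool is on top of the stool, centred. The ladder is on the floor beside the stool on its −y side. The gap between the ladder and the stool is 190 mm.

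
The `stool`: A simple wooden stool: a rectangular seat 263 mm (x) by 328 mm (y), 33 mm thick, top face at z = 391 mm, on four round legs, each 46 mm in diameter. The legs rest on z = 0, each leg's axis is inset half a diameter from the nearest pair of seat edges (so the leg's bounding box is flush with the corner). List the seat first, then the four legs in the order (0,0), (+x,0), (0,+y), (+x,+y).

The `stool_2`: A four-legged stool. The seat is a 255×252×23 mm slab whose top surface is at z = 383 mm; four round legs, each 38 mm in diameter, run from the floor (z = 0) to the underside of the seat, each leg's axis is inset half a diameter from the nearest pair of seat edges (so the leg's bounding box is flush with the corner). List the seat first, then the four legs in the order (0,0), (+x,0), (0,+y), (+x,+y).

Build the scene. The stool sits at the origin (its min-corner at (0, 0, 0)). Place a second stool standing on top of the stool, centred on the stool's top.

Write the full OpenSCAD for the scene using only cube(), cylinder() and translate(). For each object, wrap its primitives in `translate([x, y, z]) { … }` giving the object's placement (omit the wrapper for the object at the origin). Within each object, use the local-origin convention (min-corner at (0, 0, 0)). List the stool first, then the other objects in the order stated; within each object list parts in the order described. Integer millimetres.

translate([0, 0, 358]) cube([263, 328, 33]);
translate([23, 23, 0]) cylinder(h = 358, r = 23);
translate([240, 23, 0]) cylinder(h = 358, r = 23);
translate([23, 305, 0]) cylinder(h = 358, r = 23);
translate([240, 305, 0]) cylinder(h = 358, r = 23);
translate([4, 38, 391]) {
  translate([0, 0, 360]) cube([255, 252, 23]);
  translate([19, 19, 0]) cylinder(h = 360, r = 19);
  translate([236, 19, 0]) cylinder(h = 360, r = 19);
  translate([19, 233, 0]) cylinder(h = 360, r = 19);
  translate([236, 233, 0]) cylinder(h = 360, r = 19);
}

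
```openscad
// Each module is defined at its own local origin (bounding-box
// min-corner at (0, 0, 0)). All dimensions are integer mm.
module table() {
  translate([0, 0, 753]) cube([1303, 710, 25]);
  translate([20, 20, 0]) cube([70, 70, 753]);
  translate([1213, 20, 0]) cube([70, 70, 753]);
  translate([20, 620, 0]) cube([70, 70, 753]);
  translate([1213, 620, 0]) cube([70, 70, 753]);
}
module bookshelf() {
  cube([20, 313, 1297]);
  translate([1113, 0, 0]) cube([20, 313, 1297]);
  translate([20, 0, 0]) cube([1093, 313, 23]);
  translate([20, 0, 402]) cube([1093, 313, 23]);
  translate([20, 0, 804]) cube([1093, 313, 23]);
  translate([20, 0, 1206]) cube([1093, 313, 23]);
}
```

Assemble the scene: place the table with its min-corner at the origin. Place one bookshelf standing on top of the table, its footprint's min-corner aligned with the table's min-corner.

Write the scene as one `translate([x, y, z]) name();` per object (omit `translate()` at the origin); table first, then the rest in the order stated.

table();
translate([0, 0, 778]) bookshelf();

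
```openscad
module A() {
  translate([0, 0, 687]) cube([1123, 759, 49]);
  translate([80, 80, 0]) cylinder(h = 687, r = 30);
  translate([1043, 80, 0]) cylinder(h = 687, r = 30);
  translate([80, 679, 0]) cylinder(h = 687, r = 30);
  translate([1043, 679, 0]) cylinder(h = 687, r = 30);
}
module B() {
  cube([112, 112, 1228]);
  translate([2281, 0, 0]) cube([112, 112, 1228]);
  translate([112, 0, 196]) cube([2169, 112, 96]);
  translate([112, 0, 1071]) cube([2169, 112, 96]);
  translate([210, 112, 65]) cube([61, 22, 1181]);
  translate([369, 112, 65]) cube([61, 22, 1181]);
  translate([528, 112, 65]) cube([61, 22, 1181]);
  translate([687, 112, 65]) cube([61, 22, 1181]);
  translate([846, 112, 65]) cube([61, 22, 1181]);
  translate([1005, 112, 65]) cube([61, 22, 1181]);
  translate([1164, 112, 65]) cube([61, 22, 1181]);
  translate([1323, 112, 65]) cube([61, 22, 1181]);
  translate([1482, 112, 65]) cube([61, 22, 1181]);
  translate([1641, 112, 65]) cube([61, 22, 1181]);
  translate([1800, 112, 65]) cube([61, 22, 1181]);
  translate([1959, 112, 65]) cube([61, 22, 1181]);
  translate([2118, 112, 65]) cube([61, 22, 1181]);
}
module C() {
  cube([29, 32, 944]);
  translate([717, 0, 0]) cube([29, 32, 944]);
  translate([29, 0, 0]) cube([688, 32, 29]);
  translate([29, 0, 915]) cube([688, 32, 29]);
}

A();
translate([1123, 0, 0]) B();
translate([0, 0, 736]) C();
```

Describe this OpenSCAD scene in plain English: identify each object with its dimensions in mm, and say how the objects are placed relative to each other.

A is a table: top 1123 mm (x) × 759 mm (y), 49 mm thick, upper face at z = 736 mm, on four round legs of 60 mm diameter, each leg's bounding box inset 50 mm from the nearest pair of top edges, running from z = 0 to the bottom of the top.

B is a fence section. Two 112×112 mm posts, 1228 mm tall, stand on the floor with a clear span of 2169 mm between their inner faces. Two horizontal rails of 112×96 mm section span the gap between the posts with their undersides at z = 196 mm and z = 1071 mm, flush with the posts' −y face. 13 pickets, each 61 mm wide, 22 mm thick and 1181 mm tall, are fixed to the +y face of the rails with their bottoms at z = 65 mm, evenly spaced across the span with equal gaps (rounded down to the nearest mm) at the −x end and between each pair — any rounding remainder accumulates at the +x end.

C is a picture frame with a 688×886 mm rectangular opening (x by z) and a uniform 29 mm border on every side. Frame depth is 32 mm along y. It is built from two vertical stiles running the full outside height and two horizontal rails spanning the gap between the stiles.

The fence section is against the table's +x side, with their −y faces flush. The picture frame is on top of the table.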